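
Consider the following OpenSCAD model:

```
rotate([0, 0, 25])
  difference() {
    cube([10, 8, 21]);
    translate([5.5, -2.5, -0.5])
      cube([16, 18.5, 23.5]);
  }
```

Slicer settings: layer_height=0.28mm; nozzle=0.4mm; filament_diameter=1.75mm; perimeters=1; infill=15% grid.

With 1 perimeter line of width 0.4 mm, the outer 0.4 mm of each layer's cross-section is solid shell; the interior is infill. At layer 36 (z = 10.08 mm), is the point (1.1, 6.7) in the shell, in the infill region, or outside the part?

At z = 10.08 mm: the cube is present — its section is the full 10×8 rectangle; the 16×18.5 cube at (5.5, -2.5) contributes its full rectangle; Subtracting the remaining from the first: starting from the 10×8 cube, the 16×18.5 cube at (5.5, -2.5) partially overlaps it — only the 36.00 mm² overlap (of its 296.00 mm²) is removed, clipping the outline — 1 connected region; (rotated 25° about Z; rotation is an isometry so areas/perimeters/island counts are preserved). Overall, the cross-section is a single solid region. Undo the 25° rotation: the query point maps to (3.828, 5.607) in the un-rotated model frame. The nearest boundary edge runs (5.50, 8.00)→(5.50, 0.00); distance from the point to it = 1.67 mm. The point is inside the cross-section and 1.67 mm from the nearest boundary — more than the 0.4 mm shell width (1 × 0.4), so it's in the infill interior.

infill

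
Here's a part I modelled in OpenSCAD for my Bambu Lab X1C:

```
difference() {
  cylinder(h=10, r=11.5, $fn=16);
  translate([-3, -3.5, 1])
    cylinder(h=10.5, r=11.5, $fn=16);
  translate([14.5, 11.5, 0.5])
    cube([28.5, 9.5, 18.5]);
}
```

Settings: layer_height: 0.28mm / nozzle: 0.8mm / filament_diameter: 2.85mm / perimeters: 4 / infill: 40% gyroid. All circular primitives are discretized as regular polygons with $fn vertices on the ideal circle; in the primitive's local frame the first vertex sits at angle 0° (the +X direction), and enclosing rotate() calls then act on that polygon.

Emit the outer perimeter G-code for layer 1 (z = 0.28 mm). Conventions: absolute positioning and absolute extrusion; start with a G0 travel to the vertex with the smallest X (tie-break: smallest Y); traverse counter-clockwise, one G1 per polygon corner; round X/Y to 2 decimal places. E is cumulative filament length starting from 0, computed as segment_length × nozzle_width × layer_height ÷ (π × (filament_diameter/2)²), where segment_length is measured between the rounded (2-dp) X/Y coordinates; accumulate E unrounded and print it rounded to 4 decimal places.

At z = 0.28 mm: the r=11.5 cylinder gives a regular 16-gon of circumradius 11.5 (constant along its height); the cylinder at (-3, -3.5) is absent (z outside [1, 11.5]); the cube at (14.5, 11.5) is absent (z outside [0.5, 19]); Taking the first minus the rest: none of the subtracted shapes is present at this height, so the r=11.5 cylinder is unchanged — 1 connected region. The outline is a single polygon with 16 vertices. Extrusion per mm of travel: 0.8 × 0.28 / (π × 1.425²) = 0.035113. Accumulating E over each segment gives final E = 2.5202.

G0 X-11.50 Y0.00 Z0.28
G1 X-10.62 Y-4.40 E0.1576
G1 X-8.13 Y-8.13 E0.3150
G1 X-4.40 Y-10.62 E0.4725
G1 X0.00 Y-11.50 E0.6301
G1 X4.40 Y-10.62 E0.7876
G1 X8.13 Y-8.13 E0.9451
G1 X10.62 Y-4.40 E1.1026
G1 X11.50 Y0.00 E1.2601
G1 X10.62 Y4.40 E1.4177
G1 X8.13 Y8.13 E1.5752
G1 X4.40 Y10.62 E1.7326
G1 X0.00 Y11.50 E1.8902
G1 X-4.40 Y10.62 E2.0477
G1 X-8.13 Y8.13 E2.2052
G1 X-10.62 Y4.40 E2.3627
G1 X-11.50 Y0.00 E2.5202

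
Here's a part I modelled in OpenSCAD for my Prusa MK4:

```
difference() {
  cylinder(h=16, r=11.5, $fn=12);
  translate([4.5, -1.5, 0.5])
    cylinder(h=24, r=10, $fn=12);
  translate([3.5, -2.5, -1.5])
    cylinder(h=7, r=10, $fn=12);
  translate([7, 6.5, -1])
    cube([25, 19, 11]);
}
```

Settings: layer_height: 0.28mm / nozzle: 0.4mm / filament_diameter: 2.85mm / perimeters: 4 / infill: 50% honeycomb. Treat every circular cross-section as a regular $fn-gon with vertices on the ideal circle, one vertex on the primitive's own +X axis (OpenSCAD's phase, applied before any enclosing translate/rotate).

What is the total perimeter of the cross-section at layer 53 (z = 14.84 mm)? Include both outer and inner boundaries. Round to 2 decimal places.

80.03 mm

At z = 14.84 mm: the cylinder: section is a regular 12-gon, circumradius r=11.5 (perimeter = 2·12·11.500·sin(180°/12) = 71.43 mm); the r=10 cylinder at (4.5, -1.5) gives a regular 12-gon of circumradius 10 (constant along its height) (perimeter = 2·12·10.000·sin(180°/12) = 62.12 mm); the cylinder at (3.5, -2.5) does not reach this height (z outside [-1.5, 5.5]); the cube at (7, 6.5) does not reach this height (z outside [-1, 10]); After the difference (first − rest): starting from the r=11.5 cylinder, the r=10 cylinder at (4.5, -1.5) partially overlaps it — only the 244.50 mm² overlap (of its 300.00 mm²) is removed, clipping the outline — boundary = 80.03 mm. Overall, the cross-section is a single solid region. Total boundary length (outer) = 80.03 mm.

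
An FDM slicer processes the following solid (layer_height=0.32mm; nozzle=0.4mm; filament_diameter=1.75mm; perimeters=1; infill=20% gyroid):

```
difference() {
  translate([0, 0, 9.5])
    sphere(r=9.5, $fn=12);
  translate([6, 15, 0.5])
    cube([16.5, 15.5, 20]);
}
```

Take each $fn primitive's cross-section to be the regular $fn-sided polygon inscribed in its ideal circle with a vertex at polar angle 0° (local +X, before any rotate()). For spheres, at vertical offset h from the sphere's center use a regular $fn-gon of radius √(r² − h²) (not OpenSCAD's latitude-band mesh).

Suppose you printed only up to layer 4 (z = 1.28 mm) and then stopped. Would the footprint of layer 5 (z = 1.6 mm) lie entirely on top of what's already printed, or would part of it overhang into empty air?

part overhangs

Compare the two slices. At z = 1.28: the sphere: section is a regular 12-gon, circumradius = √(r²−h²) = √(9.5²−8.22²) = 4.763 (area = (12/2)·4.763²·sin(360°/12) = 68.04 mm²); the 16.5×15.5 cube at (6, 15) contributes its full rectangle (area 255.75 mm²); Taking the first minus the rest: starting from the r=9.5 sphere (68.04 mm²), the 16.5×15.5 cube at (6, 15) misses the remaining region (no effect) — area = 68.04 mm². At z = 1.6: the r=9.5 sphere contributes a regular 12-gon of circumradius √(9.5²−7.9²) = 5.276 (area = (12/2)·5.276²·sin(360°/12) = 83.52 mm²); the 16.5×15.5 cube at (6, 15) contributes its full rectangle (area 255.75 mm²); After the difference (first − rest): starting from the r=9.5 sphere (83.52 mm²), the 16.5×15.5 cube at (6, 15) misses the remaining region (no effect) — area = 83.52 mm². Checking containment: at z = 1.6 the cross-section extends beyond the z = 1.28 cross-section by about 15.48 mm².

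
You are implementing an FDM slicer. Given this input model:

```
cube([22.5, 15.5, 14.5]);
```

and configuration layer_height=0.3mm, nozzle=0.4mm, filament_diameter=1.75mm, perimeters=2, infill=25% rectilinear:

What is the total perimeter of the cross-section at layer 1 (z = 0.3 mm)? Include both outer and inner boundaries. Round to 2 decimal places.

At z = 0.3 mm: the cube (footprint 22.5×15.5) is included at this height (perimeter 76.00 mm). Overall, the cross-section is a single solid region. Total boundary length (outer) = 76.00 mm.

76.00 mm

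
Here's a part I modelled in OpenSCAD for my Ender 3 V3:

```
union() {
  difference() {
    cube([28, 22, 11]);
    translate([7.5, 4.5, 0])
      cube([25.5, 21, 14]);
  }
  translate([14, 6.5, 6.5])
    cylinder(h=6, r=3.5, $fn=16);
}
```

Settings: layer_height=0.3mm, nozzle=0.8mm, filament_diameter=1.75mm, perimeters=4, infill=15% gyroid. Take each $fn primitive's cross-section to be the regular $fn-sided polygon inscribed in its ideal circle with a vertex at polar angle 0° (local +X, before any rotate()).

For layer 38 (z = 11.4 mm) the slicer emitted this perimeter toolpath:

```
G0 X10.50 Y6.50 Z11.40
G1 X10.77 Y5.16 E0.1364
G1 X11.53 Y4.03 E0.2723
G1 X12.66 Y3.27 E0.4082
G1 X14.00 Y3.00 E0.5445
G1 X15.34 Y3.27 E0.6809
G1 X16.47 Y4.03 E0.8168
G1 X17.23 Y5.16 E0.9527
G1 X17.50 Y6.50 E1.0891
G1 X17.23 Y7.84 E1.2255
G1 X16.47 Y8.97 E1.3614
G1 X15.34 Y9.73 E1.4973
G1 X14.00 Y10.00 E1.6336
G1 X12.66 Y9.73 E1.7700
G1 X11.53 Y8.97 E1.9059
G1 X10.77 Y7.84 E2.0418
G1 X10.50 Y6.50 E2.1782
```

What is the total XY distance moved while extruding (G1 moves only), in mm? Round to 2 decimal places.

Sum the Euclidean lengths of each G1 segment: total = 21.83 mm.

21.83 mm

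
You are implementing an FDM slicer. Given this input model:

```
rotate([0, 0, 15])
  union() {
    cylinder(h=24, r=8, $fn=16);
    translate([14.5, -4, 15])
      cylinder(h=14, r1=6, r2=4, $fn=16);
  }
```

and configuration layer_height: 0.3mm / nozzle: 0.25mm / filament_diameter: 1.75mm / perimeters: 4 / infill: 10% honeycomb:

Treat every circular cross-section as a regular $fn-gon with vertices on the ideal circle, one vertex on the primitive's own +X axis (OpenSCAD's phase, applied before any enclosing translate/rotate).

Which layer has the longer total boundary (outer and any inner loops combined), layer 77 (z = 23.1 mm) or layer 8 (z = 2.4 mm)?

Layer 77 (z = 23.1): the cylinder: section is a regular 16-gon, circumradius r=8 (perimeter = 2·16·8.000·sin(180°/16) = 49.94 mm); the cone at (14.5, -4) (r1=6→r2=4) has section circumradius 4.843 here — a regular 16-gon (perimeter = 2·16·4.843·sin(180°/16) = 30.23 mm); Merging all regions: the 2 present regions are separate (no shared area or edge), so areas and boundary lengths simply add and each stays a separate island — boundary = 80.18 mm; (whole slice rotated 15° about Z — lengths, areas and connectivity unchanged). So its perimeter = 80.18 mm. Layer 8 (z = 2.4): the cylinder: section is a regular 16-gon, circumradius r=8 (perimeter = 2·16·8.000·sin(180°/16) = 49.94 mm); the cone at (14.5, -4) is absent (z outside [15, 29]); Taking the union: only the r=8 cylinder is present, so the union is just that shape — boundary = 49.94 mm; (rotated 15° about Z; rotation is an isometry so areas/perimeters/island counts are preserved). So its perimeter = 49.94 mm. Layer 77 is larger (80.18 vs 49.94 mm).

layer 77 (z = 23.1 mm)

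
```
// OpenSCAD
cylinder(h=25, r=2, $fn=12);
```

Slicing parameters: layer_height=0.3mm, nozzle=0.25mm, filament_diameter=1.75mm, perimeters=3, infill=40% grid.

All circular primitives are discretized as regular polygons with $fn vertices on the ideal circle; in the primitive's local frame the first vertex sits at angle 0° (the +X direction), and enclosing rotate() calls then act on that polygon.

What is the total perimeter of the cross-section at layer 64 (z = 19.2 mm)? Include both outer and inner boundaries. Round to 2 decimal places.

12.42 mm

At z = 19.2 mm: the r=2 cylinder gives a regular 12-gon of circumradius 2 (constant along its height) (perimeter = 2·12·2.000·sin(180°/12) = 12.42 mm). Overall, the cross-section is a single solid region. Total boundary length (outer) = 12.42 mm.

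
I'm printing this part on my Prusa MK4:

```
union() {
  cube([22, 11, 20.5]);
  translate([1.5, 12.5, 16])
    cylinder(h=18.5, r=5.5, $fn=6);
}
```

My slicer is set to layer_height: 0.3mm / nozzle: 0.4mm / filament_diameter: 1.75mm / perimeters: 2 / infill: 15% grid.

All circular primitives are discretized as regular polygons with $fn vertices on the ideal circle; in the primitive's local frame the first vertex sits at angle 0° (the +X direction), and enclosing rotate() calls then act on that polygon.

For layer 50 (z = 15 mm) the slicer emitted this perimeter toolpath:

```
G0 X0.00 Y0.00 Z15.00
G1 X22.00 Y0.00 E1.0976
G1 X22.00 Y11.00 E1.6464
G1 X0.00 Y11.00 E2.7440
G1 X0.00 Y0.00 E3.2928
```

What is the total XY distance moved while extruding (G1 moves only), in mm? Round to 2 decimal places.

66.00 mm

Sum the Euclidean lengths of each G1 segment: total = 66.00 mm.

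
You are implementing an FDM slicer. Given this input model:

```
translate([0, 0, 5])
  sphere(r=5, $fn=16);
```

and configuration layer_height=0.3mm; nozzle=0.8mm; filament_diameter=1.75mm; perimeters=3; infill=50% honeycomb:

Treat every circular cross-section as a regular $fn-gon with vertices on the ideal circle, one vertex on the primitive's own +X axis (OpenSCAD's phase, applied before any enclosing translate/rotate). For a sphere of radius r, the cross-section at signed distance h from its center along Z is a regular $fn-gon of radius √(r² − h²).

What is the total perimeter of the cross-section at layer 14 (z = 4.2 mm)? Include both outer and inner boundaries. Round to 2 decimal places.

30.81 mm

At z = 4.2 mm: the sphere: section is a regular 16-gon, circumradius = √(r²−h²) = √(5²−0.8²) = 4.936 (perimeter = 2·16·4.936·sin(180°/16) = 30.81 mm). Overall, the cross-section is a single solid region. Total boundary length (outer) = 30.81 mm.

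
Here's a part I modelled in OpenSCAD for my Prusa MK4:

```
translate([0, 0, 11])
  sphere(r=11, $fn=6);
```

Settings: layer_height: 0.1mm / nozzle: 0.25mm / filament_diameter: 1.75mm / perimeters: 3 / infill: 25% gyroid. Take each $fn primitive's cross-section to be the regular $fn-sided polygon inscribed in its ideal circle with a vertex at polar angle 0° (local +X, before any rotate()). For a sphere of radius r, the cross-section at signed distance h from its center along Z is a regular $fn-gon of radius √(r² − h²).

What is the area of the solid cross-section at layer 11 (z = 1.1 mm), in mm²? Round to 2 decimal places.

At z = 1.1 mm: the r=11 sphere slices to a regular 6-gon of circumradius 4.795 (√(r²−h²) with h=9.9 from center) (area = (6/2)·4.795²·sin(360°/6) = 59.73 mm²). Overall, the cross-section is a single solid region. Net area = 59.73 mm².

59.73 mm²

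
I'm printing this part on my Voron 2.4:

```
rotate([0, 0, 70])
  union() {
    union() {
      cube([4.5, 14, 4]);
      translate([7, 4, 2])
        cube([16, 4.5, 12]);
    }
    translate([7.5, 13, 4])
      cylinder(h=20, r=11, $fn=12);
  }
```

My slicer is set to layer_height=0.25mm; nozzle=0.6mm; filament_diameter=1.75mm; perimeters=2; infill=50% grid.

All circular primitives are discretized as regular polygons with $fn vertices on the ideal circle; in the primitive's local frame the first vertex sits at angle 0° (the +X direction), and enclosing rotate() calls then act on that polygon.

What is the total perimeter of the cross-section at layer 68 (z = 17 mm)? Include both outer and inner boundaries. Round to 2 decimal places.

68.33 mm

At z = 17 mm: the cube does not reach this height (z outside [0, 4]); the cube at (7, 4) is absent (z outside [2, 14]); Combining (union): nothing is present at this height; the cylinder at (7.5, 13): section is a regular 12-gon, circumradius r=11 (perimeter = 2·12·11.000·sin(180°/12) = 68.33 mm); Combining (union): only the r=11 cylinder at (7.5, 13) is present, so the union is just that shape — boundary = 68.33 mm; (rotated 70° about Z; rotation is an isometry so areas/perimeters/island counts are preserved). Overall, the cross-section is a single solid region. Total boundary length (outer) = 68.33 mm.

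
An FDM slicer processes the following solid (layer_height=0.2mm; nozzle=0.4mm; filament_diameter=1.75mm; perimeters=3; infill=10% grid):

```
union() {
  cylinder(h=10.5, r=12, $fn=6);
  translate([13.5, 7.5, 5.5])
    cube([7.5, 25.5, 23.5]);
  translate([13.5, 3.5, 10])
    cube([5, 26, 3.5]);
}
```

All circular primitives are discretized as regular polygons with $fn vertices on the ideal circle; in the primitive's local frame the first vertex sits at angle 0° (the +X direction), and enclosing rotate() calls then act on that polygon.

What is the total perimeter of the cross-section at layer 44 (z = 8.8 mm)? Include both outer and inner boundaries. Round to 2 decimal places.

138.00 mm

At z = 8.8 mm: the r=12 cylinder gives a regular 6-gon of circumradius 12 (constant along its height) (perimeter = 2·6·12.000·sin(180°/6) = 72.00 mm); the cube at (13.5, 7.5) (footprint 7.5×25.5) is included at this height (perimeter 66.00 mm); the cube at (13.5, 3.5) does not reach this height (z outside [10, 13.5]); Merging all regions: the 2 present regions are separate (no shared area or edge), so areas and boundary lengths simply add and each stays a separate island — boundary = 138.00 mm. Overall, the cross-section has 2 separate islands. Total boundary length (outer) = 138.00 mm.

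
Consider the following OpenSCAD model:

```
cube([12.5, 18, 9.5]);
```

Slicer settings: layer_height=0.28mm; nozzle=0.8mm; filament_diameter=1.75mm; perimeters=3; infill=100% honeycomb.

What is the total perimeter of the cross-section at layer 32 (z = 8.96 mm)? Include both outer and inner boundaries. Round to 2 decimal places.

61.00 mm

At z = 8.96 mm: the cube (footprint 12.5×18) is included at this height (perimeter 61.00 mm). Overall, the cross-section is a single solid region. Total boundary length (outer) = 61.00 mm.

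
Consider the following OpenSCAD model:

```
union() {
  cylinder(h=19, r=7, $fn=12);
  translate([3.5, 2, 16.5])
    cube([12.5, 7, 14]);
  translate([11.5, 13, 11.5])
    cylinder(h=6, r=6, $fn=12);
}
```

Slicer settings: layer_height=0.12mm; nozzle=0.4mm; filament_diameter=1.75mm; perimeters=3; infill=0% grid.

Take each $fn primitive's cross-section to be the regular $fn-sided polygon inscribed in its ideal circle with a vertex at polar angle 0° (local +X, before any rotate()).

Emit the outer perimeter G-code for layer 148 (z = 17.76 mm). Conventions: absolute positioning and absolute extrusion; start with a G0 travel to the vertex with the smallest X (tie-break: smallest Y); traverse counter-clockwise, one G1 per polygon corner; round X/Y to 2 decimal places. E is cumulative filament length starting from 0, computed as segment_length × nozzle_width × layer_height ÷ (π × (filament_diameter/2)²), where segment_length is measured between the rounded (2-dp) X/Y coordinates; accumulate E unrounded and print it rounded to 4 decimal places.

At z = 17.76 mm: the r=7 cylinder gives a regular 12-gon of circumradius 7 (constant along its height); the cube at (3.5, 2) is present — its section is the full 12.5×7 rectangle; the cylinder at (11.5, 13) is not intersected at this z (z outside [11.5, 17.5]); Taking the union: the regions partially overlap (shared area 7.43 mm²), so overlapping operands fuse into one piece — 1 connected region. The outline is a single polygon with 15 vertices. Extrusion per mm of travel: 0.4 × 0.12 / (π × 0.875²) = 0.019956. Accumulating E over each segment gives final E = 1.4025.

G0 X-7.00 Y0.00 Z17.76
G1 X-6.06 Y-3.50 E0.0723
G1 X-3.50 Y-6.06 E0.1446
G1 X0.00 Y-7.00 E0.2169
G1 X3.50 Y-6.06 E0.2892
G1 X6.06 Y-3.50 E0.3615
G1 X7.00 Y0.00 E0.4338
G1 X6.46 Y2.00 E0.4751
G1 X16.00 Y2.00 E0.6655
G1 X16.00 Y9.00 E0.8052
G1 X3.50 Y9.00 E1.0546
G1 X3.50 Y6.06 E1.1133
G1 X0.00 Y7.00 E1.1856
G1 X-3.50 Y6.06 E1.2580
G1 X-6.06 Y3.50 E1.3302
G1 X-7.00 Y0.00 E1.4025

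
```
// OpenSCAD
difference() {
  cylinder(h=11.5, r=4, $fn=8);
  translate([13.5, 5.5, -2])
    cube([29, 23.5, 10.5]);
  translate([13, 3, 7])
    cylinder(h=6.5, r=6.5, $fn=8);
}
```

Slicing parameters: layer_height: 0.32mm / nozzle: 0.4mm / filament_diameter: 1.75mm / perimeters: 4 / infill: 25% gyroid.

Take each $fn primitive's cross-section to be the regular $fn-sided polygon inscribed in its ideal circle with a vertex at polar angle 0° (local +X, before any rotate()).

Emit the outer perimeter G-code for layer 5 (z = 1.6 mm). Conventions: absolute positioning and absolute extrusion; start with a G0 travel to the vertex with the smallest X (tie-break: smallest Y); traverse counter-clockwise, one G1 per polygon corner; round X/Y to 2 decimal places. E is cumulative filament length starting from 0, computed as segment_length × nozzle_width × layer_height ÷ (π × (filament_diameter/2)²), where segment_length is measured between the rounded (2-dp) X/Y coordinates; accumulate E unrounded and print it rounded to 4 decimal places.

At z = 1.6 mm: the cylinder: section is a regular 8-gon, circumradius r=4; the 29×23.5 cube at (13.5, 5.5) contributes its full rectangle; the cylinder at (13, 3) is absent (z outside [7, 13.5]); Taking the first minus the rest: starting from the r=4 cylinder, the 29×23.5 cube at (13.5, 5.5) misses the remaining region (no effect) — 1 connected region. The outline is a single polygon with 8 vertices. Extrusion per mm of travel: 0.4 × 0.32 / (π × 0.875²) = 0.053216. Accumulating E over each segment gives final E = 1.3037.

G0 X-4.00 Y0.00 Z1.60
G1 X-2.83 Y-2.83 E0.1630
G1 X0.00 Y-4.00 E0.3259
G1 X2.83 Y-2.83 E0.4889
G1 X4.00 Y0.00 E0.6519
G1 X2.83 Y2.83 E0.8148
G1 X0.00 Y4.00 E0.9778
G1 X-2.83 Y2.83 E1.1408
G1 X-4.00 Y0.00 E1.3037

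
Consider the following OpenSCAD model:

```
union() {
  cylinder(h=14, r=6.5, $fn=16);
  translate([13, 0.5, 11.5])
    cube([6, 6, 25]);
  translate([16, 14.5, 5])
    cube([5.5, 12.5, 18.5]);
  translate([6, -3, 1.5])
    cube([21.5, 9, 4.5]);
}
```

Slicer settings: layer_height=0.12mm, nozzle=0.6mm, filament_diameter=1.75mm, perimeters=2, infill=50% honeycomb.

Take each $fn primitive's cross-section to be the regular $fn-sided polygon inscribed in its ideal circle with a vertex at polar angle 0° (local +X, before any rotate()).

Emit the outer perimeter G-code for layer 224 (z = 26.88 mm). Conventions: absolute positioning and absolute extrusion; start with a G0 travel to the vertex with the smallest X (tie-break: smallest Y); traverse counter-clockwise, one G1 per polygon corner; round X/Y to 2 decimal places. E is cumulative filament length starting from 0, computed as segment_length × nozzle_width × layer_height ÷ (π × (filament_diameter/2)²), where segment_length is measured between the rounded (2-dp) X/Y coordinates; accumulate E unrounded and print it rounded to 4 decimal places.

G0 X13.00 Y0.50 Z26.88
G1 X19.00 Y0.50 E0.1796
G1 X19.00 Y6.50 E0.3592
G1 X13.00 Y6.50 E0.5388
G1 X13.00 Y0.50 E0.7184

At z = 26.88 mm: the cylinder does not reach this height (z outside [0, 14]); the cube at (13, 0.5) is present — its section is the full 6×6 rectangle; the cube at (16, 14.5) is absent (z outside [5, 23.5]); the cube at (6, -3) is not intersected at this z (z outside [1.5, 6]); Combining (union): only the 6×6 cube at (13, 0.5) is present, so the union is just that shape — 1 connected region. The outline is a single polygon with 4 vertices. Extrusion per mm of travel: 0.6 × 0.12 / (π × 0.875²) = 0.029934. Accumulating E over each segment gives final E = 0.7184.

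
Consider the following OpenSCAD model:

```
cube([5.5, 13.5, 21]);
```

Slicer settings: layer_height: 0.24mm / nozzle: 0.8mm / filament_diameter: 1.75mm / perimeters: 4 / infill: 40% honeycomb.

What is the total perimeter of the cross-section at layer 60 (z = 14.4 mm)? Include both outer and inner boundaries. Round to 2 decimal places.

38.00 mm

At z = 14.4 mm: the 5.5×13.5 cube contributes its full rectangle (perimeter 38.00 mm). Overall, the cross-section is a single solid region. Total boundary length (outer) = 38.00 mm.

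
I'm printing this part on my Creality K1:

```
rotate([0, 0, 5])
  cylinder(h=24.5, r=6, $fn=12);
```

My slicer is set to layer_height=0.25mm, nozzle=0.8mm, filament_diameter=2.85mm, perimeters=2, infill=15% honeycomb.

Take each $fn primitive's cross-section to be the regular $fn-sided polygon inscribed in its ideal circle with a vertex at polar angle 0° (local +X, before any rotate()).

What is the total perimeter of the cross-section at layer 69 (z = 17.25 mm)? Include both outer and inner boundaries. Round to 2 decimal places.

At z = 17.25 mm: the cylinder: section is a regular 12-gon, circumradius r=6 (perimeter = 2·12·6.000·sin(180°/12) = 37.27 mm); (whole slice rotated 5° about Z — lengths, areas and connectivity unchanged). Overall, the cross-section is a single solid region. Total boundary length (outer) = 37.27 mm.

37.27 mm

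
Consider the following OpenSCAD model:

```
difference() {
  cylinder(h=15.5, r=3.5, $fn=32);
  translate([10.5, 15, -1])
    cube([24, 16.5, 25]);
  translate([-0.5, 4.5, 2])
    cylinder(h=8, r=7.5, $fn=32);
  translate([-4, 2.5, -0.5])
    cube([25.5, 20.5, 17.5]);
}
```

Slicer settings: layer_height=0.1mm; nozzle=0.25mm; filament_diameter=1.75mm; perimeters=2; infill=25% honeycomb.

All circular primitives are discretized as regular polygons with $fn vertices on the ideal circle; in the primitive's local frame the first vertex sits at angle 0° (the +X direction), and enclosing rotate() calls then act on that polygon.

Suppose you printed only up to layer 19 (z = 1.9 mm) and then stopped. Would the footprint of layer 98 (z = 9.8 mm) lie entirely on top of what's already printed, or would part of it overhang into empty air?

Compare the two slices. At z = 1.9: the r=3.5 cylinder gives a regular 32-gon of circumradius 3.5 (constant along its height) (area = (32/2)·3.500²·sin(360°/32) = 38.24 mm²); the cube at (10.5, 15) (footprint 24×16.5) is included at this height (area 396.00 mm²); the cylinder at (-0.5, 4.5) is absent (z outside [2, 10]); the 25.5×20.5 cube at (-4, 2.5) contributes its full rectangle (area 522.75 mm²); Taking the first minus the rest: starting from the r=3.5 cylinder (38.24 mm²), the 24×16.5 cube at (10.5, 15) misses the remaining region (no effect); the 25.5×20.5 cube at (-4, 2.5) partially overlaps it — only the 3.31 mm² overlap (of its 522.75 mm²) is removed, clipping the outline — area = 34.93 mm². At z = 9.8: the r=3.5 cylinder contributes a regular 32-gon of circumradius 3.5 (area = (32/2)·3.500²·sin(360°/32) = 38.24 mm²); the cube at (10.5, 15) is present — its section is the full 24×16.5 rectangle (area 396.00 mm²); the r=7.5 cylinder at (-0.5, 4.5) gives a regular 32-gon of circumradius 7.5 (constant along its height) (area = (32/2)·7.500²·sin(360°/32) = 175.58 mm²); the 25.5×20.5 cube at (-4, 2.5) contributes its full rectangle (area 522.75 mm²); After the difference (first − rest): starting from the r=3.5 cylinder (38.24 mm²), the 24×16.5 cube at (10.5, 15) misses the remaining region (no effect); the r=7.5 cylinder at (-0.5, 4.5) partially overlaps it — only the 36.46 mm² overlap (of its 175.58 mm²) is removed, clipping the outline; the 25.5×20.5 cube at (-4, 2.5) misses the remaining region (no effect) — area = 1.78 mm². Checking containment: the cross-section at z = 9.8 is a subset of the cross-section at z = 1.9.

entirely on top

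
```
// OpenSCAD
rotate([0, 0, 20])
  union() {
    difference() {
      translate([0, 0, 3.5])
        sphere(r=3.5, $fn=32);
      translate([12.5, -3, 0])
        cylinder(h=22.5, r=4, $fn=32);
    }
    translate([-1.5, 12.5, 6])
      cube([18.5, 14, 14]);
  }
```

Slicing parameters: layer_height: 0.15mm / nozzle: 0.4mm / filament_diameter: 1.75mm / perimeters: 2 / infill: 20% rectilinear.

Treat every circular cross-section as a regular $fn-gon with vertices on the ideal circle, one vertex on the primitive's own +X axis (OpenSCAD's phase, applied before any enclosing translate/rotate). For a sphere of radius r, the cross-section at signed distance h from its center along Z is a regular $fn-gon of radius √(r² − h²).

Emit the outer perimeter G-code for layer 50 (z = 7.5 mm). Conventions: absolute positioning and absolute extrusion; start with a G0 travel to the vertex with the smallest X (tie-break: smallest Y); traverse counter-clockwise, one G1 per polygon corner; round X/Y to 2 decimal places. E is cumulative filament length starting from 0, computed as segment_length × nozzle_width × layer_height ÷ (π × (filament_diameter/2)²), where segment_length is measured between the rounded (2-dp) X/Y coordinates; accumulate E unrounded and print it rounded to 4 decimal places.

G0 X-10.47 Y24.39 Z7.50
G1 X-5.68 Y11.23 E0.3493
G1 X11.70 Y17.56 E0.8108
G1 X6.91 Y30.72 E1.1601
G1 X-10.47 Y24.39 E1.6215

At z = 7.5 mm: the sphere is not intersected at this z (|z−center|=4.000 > r=3.5); the r=4 cylinder at (12.5, -3) gives a regular 32-gon of circumradius 4 (constant along its height); Subtracting the remaining from the first: the first operand is absent here, so nothing remains; the 18.5×14 cube at (-1.5, 12.5) contributes its full rectangle; Taking the union: only the 18.5×14 cube at (-1.5, 12.5) is present, so the union is just that shape — 1 connected region; (whole slice rotated 20° about Z — lengths, areas and connectivity unchanged). The outline is a single polygon with 4 vertices. Extrusion per mm of travel: 0.4 × 0.15 / (π × 0.875²) = 0.024945. Accumulating E over each segment gives final E = 1.6215.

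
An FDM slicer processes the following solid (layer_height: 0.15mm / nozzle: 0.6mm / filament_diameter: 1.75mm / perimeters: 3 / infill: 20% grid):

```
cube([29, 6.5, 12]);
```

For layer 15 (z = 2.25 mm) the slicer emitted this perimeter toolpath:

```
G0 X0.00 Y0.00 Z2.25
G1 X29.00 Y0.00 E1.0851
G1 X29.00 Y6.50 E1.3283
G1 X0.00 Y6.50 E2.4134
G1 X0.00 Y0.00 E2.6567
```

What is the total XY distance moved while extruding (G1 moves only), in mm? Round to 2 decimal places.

71.00 mm

Sum the Euclidean lengths of each G1 segment: total = 71.00 mm.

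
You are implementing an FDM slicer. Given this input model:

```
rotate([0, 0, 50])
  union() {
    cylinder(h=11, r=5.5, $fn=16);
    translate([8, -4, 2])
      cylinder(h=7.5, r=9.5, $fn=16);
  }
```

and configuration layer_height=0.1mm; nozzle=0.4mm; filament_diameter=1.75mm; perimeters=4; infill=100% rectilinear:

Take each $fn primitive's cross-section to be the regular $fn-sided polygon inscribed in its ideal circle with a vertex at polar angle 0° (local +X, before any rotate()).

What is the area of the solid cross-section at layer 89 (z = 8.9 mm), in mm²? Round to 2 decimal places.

323.79 mm²

At z = 8.9 mm: the r=5.5 cylinder gives a regular 16-gon of circumradius 5.5 (constant along its height) (area = (16/2)·5.500²·sin(360°/16) = 92.61 mm²); the r=9.5 cylinder at (8, -4) gives a regular 16-gon of circumradius 9.5 (constant along its height) (area = (16/2)·9.500²·sin(360°/16) = 276.30 mm²); Merging all regions: the regions partially overlap — summed areas 368.91 mm² minus the doubly-counted overlap 45.12 mm² gives 323.79 mm² — area = 323.79 mm²; (rotated 50° about Z; rotation is an isometry so areas/perimeters/island counts are preserved). Overall, the cross-section is a single solid region. Net area = 323.79 mm².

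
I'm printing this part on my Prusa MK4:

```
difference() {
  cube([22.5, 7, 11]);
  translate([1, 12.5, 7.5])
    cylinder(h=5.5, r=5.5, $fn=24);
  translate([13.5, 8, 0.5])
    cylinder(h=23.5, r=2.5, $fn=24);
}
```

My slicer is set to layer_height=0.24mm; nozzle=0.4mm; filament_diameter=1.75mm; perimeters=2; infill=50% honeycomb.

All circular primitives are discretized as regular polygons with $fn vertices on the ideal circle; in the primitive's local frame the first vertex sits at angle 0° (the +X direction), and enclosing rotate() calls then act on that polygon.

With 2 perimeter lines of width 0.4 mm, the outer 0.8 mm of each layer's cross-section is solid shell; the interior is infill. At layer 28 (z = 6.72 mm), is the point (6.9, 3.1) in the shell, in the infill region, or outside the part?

infill

At z = 6.72 mm: the cube is present — its section is the full 22.5×7 rectangle; the cylinder at (1, 12.5) is not intersected at this z (z outside [7.5, 13]); the cylinder at (13.5, 8): section is a regular 24-gon, circumradius r=2.5; Subtracting the remaining from the first: starting from the 22.5×7 cube, the r=2.5 cylinder at (13.5, 8) partially overlaps it — only the 4.87 mm² overlap (of its 19.41 mm²) is removed, clipping the outline — 1 connected region. Overall, the cross-section is a single solid region. The nearest boundary edge runs (22.50, 0.00)→(0.00, 0.00); distance from the point to it = 3.10 mm. The point is inside the cross-section and 3.10 mm from the nearest boundary — more than the 0.8 mm shell width (2 × 0.4), so it's in the infill interior.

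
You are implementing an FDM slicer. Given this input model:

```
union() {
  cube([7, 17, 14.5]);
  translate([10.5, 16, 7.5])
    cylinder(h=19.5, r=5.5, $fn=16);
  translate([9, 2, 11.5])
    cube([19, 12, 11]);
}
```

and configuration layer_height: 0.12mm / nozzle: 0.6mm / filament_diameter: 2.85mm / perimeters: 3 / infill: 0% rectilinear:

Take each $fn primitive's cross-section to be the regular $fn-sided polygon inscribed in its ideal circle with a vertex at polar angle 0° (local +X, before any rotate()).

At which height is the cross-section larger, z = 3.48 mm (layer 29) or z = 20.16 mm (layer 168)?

layer 168 (z = 20.16 mm)

Layer 29 (z = 3.48): the cube is present — its section is the full 7×17 rectangle (area 119.00 mm²); the cylinder at (10.5, 16) is not intersected at this z (z outside [7.5, 27]); the cube at (9, 2) does not reach this height (z outside [11.5, 22.5]); Merging all regions: only the 7×17 cube is present, so the union is just that shape — area = 119.00 mm². So its area = 119.00 mm². Layer 168 (z = 20.16): the cube is not intersected at this z (z outside [0, 14.5]); the cylinder at (10.5, 16): section is a regular 16-gon, circumradius r=5.5 (area = (16/2)·5.500²·sin(360°/16) = 92.61 mm²); the 19×12 cube at (9, 2) contributes its full rectangle (area 228.00 mm²); Combining (union): the regions partially overlap — summed areas 320.61 mm² minus the doubly-counted overlap 17.58 mm² gives 303.03 mm² — area = 303.03 mm². So its area = 303.03 mm². Layer 168 is larger (303.03 vs 119.00 mm²).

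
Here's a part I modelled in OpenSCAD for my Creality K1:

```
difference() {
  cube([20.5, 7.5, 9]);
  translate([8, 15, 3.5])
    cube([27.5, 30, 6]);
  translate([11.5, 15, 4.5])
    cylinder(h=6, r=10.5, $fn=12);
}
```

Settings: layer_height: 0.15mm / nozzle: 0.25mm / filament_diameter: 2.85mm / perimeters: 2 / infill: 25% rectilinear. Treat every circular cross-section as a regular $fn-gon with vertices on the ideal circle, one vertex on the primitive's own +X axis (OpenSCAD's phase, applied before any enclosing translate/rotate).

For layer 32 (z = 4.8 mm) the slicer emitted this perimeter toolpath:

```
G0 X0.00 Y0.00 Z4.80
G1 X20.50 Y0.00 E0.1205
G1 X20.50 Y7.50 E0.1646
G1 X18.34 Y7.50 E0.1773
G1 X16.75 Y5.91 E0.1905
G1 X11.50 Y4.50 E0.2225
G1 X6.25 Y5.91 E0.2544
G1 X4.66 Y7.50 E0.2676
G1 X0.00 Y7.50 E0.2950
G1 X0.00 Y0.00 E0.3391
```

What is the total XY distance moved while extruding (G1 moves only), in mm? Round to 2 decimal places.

Sum the Euclidean lengths of each G1 segment: total = 57.69 mm.

57.69 mm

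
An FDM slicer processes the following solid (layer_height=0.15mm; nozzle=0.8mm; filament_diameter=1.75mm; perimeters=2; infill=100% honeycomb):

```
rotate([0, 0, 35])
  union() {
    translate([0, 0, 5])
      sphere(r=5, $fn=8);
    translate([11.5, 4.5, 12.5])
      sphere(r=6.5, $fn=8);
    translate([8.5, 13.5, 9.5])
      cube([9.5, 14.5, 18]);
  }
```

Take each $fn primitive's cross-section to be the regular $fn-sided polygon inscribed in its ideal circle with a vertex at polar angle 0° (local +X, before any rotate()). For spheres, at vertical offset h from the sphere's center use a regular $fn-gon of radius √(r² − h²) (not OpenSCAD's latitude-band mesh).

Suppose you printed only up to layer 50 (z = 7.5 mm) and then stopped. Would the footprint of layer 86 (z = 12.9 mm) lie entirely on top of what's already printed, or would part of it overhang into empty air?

part overhangs

Compare the two slices. At z = 7.5: the r=5 sphere slices to a regular 8-gon of circumradius 4.330 (√(r²−h²) with h=2.5 from center) (area = (8/2)·4.330²·sin(360°/8) = 53.03 mm²); the sphere at (11.5, 4.5): section is a regular 8-gon, circumradius = √(r²−h²) = √(6.5²−5²) = 4.153 (area = (8/2)·4.153²·sin(360°/8) = 48.79 mm²); the cube at (8.5, 13.5) does not reach this height (z outside [9.5, 27.5]); Merging all regions: the 2 present regions are separate (no shared area or edge), so areas and boundary lengths simply add and each stays a separate island — area = 101.82 mm²; (rotated 35° about Z; rotation is an isometry so areas/perimeters/island counts are preserved). At z = 12.9: the sphere is not intersected at this z (|z−center|=7.900 > r=5); the r=6.5 sphere at (11.5, 4.5) contributes a regular 8-gon of circumradius √(6.5²−0.4²) = 6.488 (area = (8/2)·6.488²·sin(360°/8) = 119.05 mm²); the 9.5×14.5 cube at (8.5, 13.5) contributes its full rectangle (area 137.75 mm²); Combining (union): the 2 present regions are separate (no shared area or edge), so areas and boundary lengths simply add and each stays a separate island — area = 256.80 mm²; (rotated 35° about Z; rotation is an isometry so areas/perimeters/island counts are preserved). Checking containment: at z = 12.9 the cross-section extends beyond the z = 7.5 cross-section by about 208.01 mm².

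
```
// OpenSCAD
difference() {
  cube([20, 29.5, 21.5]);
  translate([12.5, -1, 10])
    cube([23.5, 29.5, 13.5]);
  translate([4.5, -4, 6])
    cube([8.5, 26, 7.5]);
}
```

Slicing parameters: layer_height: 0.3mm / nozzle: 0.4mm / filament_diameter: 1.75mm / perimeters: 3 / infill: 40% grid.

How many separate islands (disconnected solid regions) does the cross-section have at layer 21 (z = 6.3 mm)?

1

At z = 6.3 mm: the cube (footprint 20×29.5) is included at this height; the cube at (12.5, -1) is absent (z outside [10, 23.5]); the cube at (4.5, -4) (footprint 8.5×26) is included at this height; After the difference (first − rest): starting from the 20×29.5 cube, the 8.5×26 cube at (4.5, -4) partially overlaps it — only the 187.00 mm² overlap (of its 221.00 mm²) is removed, clipping the outline — 1 connected region. Overall, the cross-section is a single solid region. Island count = 1.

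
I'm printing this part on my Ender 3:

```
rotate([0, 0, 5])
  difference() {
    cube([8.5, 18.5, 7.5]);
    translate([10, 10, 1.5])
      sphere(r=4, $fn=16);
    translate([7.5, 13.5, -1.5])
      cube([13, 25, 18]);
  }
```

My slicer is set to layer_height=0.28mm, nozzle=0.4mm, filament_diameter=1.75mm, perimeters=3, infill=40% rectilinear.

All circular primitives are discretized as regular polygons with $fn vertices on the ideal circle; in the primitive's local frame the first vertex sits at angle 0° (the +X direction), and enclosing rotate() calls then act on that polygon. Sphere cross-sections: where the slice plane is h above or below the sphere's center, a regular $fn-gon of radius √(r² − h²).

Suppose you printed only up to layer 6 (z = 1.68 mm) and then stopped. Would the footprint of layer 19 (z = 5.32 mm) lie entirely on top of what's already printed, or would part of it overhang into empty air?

part overhangs

Compare the two slices. At z = 1.68: the 8.5×18.5 cube contributes its full rectangle (area 157.25 mm²); the r=4 sphere at (10, 10) contributes a regular 16-gon of circumradius √(4²−0.18²) = 3.996 (area = (16/2)·3.996²·sin(360°/16) = 48.88 mm²); the cube at (7.5, 13.5) (footprint 13×25) is included at this height (area 325.00 mm²); Taking the first minus the rest: starting from the 8.5×18.5 cube (157.25 mm²), the r=4 sphere at (10, 10) partially overlaps it — only the 12.90 mm² overlap (of its 48.88 mm²) is removed, clipping the outline; the 13×25 cube at (7.5, 13.5) partially overlaps it — only the 4.97 mm² overlap (of its 325.00 mm²) is removed, clipping the outline — area = 139.38 mm²; (whole slice rotated 5° about Z — lengths, areas and connectivity unchanged). At z = 5.32: the 8.5×18.5 cube contributes its full rectangle (area 157.25 mm²); the sphere at (10, 10): section is a regular 16-gon, circumradius = √(r²−h²) = √(4²−3.82²) = 1.186 (area = (16/2)·1.186²·sin(360°/16) = 4.31 mm²); the cube at (7.5, 13.5) (footprint 13×25) is included at this height (area 325.00 mm²); After the difference (first − rest): starting from the 8.5×18.5 cube (157.25 mm²), the r=4 sphere at (10, 10) misses the remaining region (no effect); the 13×25 cube at (7.5, 13.5) partially overlaps it — only the 5.00 mm² overlap (of its 325.00 mm²) is removed, clipping the outline — area = 152.25 mm²; (whole slice rotated 5° about Z — lengths, areas and connectivity unchanged). Checking containment: at z = 5.32 the cross-section extends beyond the z = 1.68 cross-section by about 12.87 mm².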